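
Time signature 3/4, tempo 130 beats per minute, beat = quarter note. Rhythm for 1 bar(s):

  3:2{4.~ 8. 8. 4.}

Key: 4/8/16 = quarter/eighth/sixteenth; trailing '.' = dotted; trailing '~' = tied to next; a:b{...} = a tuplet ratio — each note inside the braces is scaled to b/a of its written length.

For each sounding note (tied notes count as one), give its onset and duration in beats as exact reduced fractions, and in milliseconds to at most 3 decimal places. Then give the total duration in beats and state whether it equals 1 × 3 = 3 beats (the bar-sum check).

1) 0.0ms=0b +692.308ms=3/2b
2) 692.308ms=3/2b +230.769ms=1/2b
3) 923.077ms=2b +461.538ms=1b
Σ=3b of 3 (130bpm 3/4) — PASS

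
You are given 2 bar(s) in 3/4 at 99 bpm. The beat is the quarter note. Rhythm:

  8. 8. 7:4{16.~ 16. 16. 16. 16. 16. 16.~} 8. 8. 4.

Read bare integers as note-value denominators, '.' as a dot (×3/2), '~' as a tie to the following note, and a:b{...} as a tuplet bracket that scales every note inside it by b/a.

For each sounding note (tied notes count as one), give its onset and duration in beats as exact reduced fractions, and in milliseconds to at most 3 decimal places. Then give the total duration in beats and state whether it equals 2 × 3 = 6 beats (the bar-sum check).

1) 0.0ms=0b +454.545ms=3/4b
2) 454.545ms=3/4b +454.545ms=3/4b
3) 909.091ms=3/2b +259.74ms=3/7b
4) 1168.831ms=27/14b +129.87ms=3/14b
5) 1298.701ms=15/7b +129.87ms=3/14b
6) 1428.571ms=33/14b +129.87ms=3/14b
7) 1558.442ms=18/7b +129.87ms=3/14b
8) 1688.312ms=39/14b +584.416ms=27/28b
9) 2272.727ms=15/4b +454.545ms=3/4b
10) 2727.273ms=9/2b +909.091ms=3/2b
Σ=6b of 6 (99bpm 3/4) — PASS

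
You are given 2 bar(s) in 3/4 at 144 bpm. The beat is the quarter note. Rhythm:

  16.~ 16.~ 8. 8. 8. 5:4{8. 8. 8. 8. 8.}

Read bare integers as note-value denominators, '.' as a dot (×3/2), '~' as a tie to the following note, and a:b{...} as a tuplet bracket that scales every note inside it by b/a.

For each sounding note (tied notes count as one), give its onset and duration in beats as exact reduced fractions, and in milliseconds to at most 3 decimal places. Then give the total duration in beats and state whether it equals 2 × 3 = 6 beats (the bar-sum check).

1) 0.0ms=0b +625.0ms=3/2b
2) 625.0ms=3/2b +312.5ms=3/4b
3) 937.5ms=9/4b +312.5ms=3/4b
4) 1250.0ms=3b +250.0ms=3/5b
5) 1500.0ms=18/5b +250.0ms=3/5b
6) 1750.0ms=21/5b +250.0ms=3/5b
7) 2000.0ms=24/5b +250.0ms=3/5b
8) 2250.0ms=27/5b +250.0ms=3/5b
Σ=6b of 6 (144bpm 3/4) — PASS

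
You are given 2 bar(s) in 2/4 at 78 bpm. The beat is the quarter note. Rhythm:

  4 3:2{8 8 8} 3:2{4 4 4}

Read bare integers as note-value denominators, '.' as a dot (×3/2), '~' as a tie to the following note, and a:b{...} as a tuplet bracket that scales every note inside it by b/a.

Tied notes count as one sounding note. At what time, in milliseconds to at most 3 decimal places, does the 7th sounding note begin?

1. 0.0ms @ 0 + 769.231ms (1)
2. 769.231ms @ 1 + 256.41ms (1/3)
3. 1025.641ms @ 4/3 + 256.41ms (1/3)
4. 1282.051ms @ 5/3 + 256.41ms (1/3)
5. 1538.462ms @ 2 + 512.821ms (2/3)
6. 2051.282ms @ 8/3 + 512.821ms (2/3)
7. 2564.103ms @ 10/3 + 512.821ms (2/3)

note 7 onset = 10/3b = 2564.103ms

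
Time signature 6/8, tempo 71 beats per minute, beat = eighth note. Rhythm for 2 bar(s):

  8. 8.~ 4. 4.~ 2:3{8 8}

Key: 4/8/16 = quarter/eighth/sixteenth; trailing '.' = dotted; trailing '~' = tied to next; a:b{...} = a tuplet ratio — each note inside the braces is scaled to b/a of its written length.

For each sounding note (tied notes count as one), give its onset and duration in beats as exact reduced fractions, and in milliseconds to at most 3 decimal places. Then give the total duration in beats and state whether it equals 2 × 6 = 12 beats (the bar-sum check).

1) 0.0ms=0b +1267.606ms=3/2b
2) 1267.606ms=3/2b +3802.817ms=9/2b
3) 5070.423ms=6b +3802.817ms=9/2b
4) 8873.239ms=21/2b +1267.606ms=3/2b
Σ=12b of 12 (71bpm 6/8) — PASS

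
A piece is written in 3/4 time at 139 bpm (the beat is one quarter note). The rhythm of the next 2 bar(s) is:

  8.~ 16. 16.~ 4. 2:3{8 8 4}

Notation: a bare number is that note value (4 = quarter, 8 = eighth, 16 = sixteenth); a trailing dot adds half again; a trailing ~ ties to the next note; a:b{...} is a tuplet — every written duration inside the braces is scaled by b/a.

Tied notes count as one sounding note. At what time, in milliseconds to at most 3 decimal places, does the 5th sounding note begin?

note 5 onset = 9/2b = 1942.446ms

1. 0.0ms @ 0 + 485.612ms (9/8)
2. 485.612ms @ 9/8 + 809.353ms (15/8)
3. 1294.964ms @ 3 + 323.741ms (3/4)
4. 1618.705ms @ 15/4 + 323.741ms (3/4)
5. 1942.446ms @ 9/2 + 647.482ms (3/2)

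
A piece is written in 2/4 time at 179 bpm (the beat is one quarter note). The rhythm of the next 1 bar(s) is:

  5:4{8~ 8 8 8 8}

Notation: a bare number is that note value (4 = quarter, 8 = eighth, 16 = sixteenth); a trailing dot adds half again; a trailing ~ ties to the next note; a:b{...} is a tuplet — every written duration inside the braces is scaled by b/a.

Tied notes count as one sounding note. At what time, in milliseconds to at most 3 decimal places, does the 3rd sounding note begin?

1. 0.0ms @ 0 + 268.156ms (4/5)
2. 268.156ms @ 4/5 + 134.078ms (2/5)
3. 402.235ms @ 6/5 + 134.078ms (2/5)
4. 536.313ms @ 8/5 + 134.078ms (2/5)

note 3 onset = 6/5b = 402.235ms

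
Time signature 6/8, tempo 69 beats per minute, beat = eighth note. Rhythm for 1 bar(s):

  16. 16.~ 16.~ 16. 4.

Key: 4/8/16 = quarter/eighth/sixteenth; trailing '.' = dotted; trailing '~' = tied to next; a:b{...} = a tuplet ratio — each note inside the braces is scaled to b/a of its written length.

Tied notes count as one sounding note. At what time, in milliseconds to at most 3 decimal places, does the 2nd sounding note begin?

note 2 onset = 3/4b = 652.174ms

1. 0.0ms @ 0 + 652.174ms (3/4)
2. 652.174ms @ 3/4 + 1956.522ms (9/4)
3. 2608.696ms @ 3 + 2608.696ms (3)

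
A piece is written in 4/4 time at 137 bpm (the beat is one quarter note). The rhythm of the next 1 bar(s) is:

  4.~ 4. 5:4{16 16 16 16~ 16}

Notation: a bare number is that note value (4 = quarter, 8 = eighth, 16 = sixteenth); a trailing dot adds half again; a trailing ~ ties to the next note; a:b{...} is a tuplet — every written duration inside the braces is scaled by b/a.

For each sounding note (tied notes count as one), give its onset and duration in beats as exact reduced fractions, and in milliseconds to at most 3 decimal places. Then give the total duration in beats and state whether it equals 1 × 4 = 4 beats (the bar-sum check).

1) 0.0ms=0b +1313.869ms=3b
2) 1313.869ms=3b +87.591ms=1/5b
3) 1401.46ms=16/5b +87.591ms=1/5b
4) 1489.051ms=17/5b +87.591ms=1/5b
5) 1576.642ms=18/5b +175.182ms=2/5b
Σ=4b of 4 (137bpm 4/4) — PASS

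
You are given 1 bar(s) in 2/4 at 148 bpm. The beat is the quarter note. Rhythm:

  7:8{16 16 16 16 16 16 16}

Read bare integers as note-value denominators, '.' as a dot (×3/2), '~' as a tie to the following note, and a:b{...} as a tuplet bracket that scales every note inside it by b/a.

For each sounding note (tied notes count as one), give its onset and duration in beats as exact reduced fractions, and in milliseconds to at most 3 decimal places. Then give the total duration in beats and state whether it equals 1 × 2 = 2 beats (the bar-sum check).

1) 0.0ms=0b +115.83ms=2/7b
2) 115.83ms=2/7b +115.83ms=2/7b
3) 231.66ms=4/7b +115.83ms=2/7b
4) 347.49ms=6/7b +115.83ms=2/7b
5) 463.32ms=8/7b +115.83ms=2/7b
6) 579.151ms=10/7b +115.83ms=2/7b
7) 694.981ms=12/7b +115.83ms=2/7b
Σ=2b of 2 (148bpm 2/4) — PASS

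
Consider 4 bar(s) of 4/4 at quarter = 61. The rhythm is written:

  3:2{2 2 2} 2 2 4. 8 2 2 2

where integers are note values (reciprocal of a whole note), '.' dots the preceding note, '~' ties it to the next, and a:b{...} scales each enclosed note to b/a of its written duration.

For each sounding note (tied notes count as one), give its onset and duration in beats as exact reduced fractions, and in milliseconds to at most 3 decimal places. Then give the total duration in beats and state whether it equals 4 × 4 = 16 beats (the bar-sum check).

1) 0.0ms=0b +1311.475ms=4/3b
2) 1311.475ms=4/3b +1311.475ms=4/3b
3) 2622.951ms=8/3b +1311.475ms=4/3b
4) 3934.426ms=4b +1967.213ms=2b
5) 5901.639ms=6b +1967.213ms=2b
6) 7868.852ms=8b +1475.41ms=3/2b
7) 9344.262ms=19/2b +491.803ms=1/2b
8) 9836.066ms=10b +1967.213ms=2b
9) 11803.279ms=12b +1967.213ms=2b
10) 13770.492ms=14b +1967.213ms=2b
Σ=16b of 16 (61bpm 4/4) — PASS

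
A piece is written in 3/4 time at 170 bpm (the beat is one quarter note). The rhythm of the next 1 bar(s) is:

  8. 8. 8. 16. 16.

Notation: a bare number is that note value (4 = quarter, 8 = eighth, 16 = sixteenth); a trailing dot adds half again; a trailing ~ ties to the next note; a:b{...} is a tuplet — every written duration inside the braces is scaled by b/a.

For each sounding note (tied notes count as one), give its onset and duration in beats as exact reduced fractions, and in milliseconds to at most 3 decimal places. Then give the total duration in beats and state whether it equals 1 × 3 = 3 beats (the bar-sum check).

1) 0.0ms=0b +264.706ms=3/4b
2) 264.706ms=3/4b +264.706ms=3/4b
3) 529.412ms=3/2b +264.706ms=3/4b
4) 794.118ms=9/4b +132.353ms=3/8b
5) 926.471ms=21/8b +132.353ms=3/8b
Σ=3b of 3 (170bpm 3/4) — PASS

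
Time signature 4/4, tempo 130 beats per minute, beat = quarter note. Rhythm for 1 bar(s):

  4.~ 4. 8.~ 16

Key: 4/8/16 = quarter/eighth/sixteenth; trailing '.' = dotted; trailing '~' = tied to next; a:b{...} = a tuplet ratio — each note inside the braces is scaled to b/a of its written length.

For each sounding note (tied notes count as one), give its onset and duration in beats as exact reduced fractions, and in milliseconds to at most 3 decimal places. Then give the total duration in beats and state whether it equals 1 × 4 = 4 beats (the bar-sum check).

1) 0.0ms=0b +1384.615ms=3b
2) 1384.615ms=3b +461.538ms=1b
Σ=4b of 4 (130bpm 4/4) — PASS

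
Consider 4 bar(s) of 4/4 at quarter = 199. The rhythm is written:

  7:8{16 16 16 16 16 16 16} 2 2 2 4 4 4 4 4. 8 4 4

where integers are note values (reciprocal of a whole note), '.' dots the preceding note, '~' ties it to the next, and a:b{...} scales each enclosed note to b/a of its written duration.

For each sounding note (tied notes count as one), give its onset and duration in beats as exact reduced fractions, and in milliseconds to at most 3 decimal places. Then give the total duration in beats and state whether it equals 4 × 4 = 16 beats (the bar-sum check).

1) 0.0ms=0b +86.145ms=2/7b
2) 86.145ms=2/7b +86.145ms=2/7b
3) 172.29ms=4/7b +86.145ms=2/7b
4) 258.435ms=6/7b +86.145ms=2/7b
5) 344.58ms=8/7b +86.145ms=2/7b
6) 430.725ms=10/7b +86.145ms=2/7b
7) 516.87ms=12/7b +86.145ms=2/7b
8) 603.015ms=2b +603.015ms=2b
9) 1206.03ms=4b +603.015ms=2b
10) 1809.045ms=6b +603.015ms=2b
11) 2412.06ms=8b +301.508ms=1b
12) 2713.568ms=9b +301.508ms=1b
13) 3015.075ms=10b +301.508ms=1b
14) 3316.583ms=11b +301.508ms=1b
15) 3618.09ms=12b +452.261ms=3/2b
16) 4070.352ms=27/2b +150.754ms=1/2b
17) 4221.106ms=14b +301.508ms=1b
18) 4522.613ms=15b +301.508ms=1b
Σ=16b of 16 (199bpm 4/4) — PASS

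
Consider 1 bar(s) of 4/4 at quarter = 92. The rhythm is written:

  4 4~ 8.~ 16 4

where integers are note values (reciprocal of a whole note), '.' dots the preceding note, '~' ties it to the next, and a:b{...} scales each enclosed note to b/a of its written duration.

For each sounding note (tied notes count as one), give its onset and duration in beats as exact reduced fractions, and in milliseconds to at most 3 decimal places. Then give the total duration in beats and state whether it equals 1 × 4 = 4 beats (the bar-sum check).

1) 0.0ms=0b +652.174ms=1b
2) 652.174ms=1b +1304.348ms=2b
3) 1956.522ms=3b +652.174ms=1b
Σ=4b of 4 (92bpm 4/4) — PASS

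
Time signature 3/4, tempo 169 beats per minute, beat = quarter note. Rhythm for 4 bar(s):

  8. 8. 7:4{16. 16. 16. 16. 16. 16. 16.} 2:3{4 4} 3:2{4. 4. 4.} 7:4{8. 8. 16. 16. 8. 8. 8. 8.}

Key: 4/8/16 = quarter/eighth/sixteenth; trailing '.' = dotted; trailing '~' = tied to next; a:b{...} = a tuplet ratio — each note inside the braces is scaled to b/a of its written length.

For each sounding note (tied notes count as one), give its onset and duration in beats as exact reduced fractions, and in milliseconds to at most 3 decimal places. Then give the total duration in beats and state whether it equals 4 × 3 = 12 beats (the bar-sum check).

1) 0.0ms=0b +266.272ms=3/4b
2) 266.272ms=3/4b +266.272ms=3/4b
3) 532.544ms=3/2b +76.078ms=3/14b
4) 608.622ms=12/7b +76.078ms=3/14b
5) 684.7ms=27/14b +76.078ms=3/14b
6) 760.778ms=15/7b +76.078ms=3/14b
7) 836.855ms=33/14b +76.078ms=3/14b
8) 912.933ms=18/7b +76.078ms=3/14b
9) 989.011ms=39/14b +76.078ms=3/14b
10) 1065.089ms=3b +532.544ms=3/2b
11) 1597.633ms=9/2b +532.544ms=3/2b
12) 2130.178ms=6b +355.03ms=1b
13) 2485.207ms=7b +355.03ms=1b
14) 2840.237ms=8b +355.03ms=1b
15) 3195.266ms=9b +152.156ms=3/7b
16) 3347.422ms=66/7b +152.156ms=3/7b
17) 3499.577ms=69/7b +76.078ms=3/14b
18) 3575.655ms=141/14b +76.078ms=3/14b
19) 3651.733ms=72/7b +152.156ms=3/7b
20) 3803.888ms=75/7b +152.156ms=3/7b
21) 3956.044ms=78/7b +152.156ms=3/7b
22) 4108.199ms=81/7b +152.156ms=3/7b
Σ=12b of 12 (169bpm 3/4) — PASS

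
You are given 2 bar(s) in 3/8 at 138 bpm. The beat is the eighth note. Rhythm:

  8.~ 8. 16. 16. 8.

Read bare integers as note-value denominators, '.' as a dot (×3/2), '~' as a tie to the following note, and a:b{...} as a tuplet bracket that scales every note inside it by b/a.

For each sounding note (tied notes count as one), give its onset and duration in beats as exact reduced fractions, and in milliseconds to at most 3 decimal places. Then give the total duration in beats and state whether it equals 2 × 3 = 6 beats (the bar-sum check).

1) 0.0ms=0b +1304.348ms=3b
2) 1304.348ms=3b +326.087ms=3/4b
3) 1630.435ms=15/4b +326.087ms=3/4b
4) 1956.522ms=9/2b +652.174ms=3/2b
Σ=6b of 6 (138bpm 3/8) — PASS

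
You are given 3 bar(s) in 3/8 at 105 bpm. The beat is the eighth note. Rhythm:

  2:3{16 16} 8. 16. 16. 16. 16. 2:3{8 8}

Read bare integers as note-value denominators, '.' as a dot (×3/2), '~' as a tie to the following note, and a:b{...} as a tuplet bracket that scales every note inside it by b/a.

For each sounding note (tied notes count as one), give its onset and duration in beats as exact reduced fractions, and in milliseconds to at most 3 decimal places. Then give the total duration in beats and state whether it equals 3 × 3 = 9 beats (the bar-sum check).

1) 0.0ms=0b +428.571ms=3/4b
2) 428.571ms=3/4b +428.571ms=3/4b
3) 857.143ms=3/2b +857.143ms=3/2b
4) 1714.286ms=3b +428.571ms=3/4b
5) 2142.857ms=15/4b +428.571ms=3/4b
6) 2571.429ms=9/2b +428.571ms=3/4b
7) 3000.0ms=21/4b +428.571ms=3/4b
8) 3428.571ms=6b +857.143ms=3/2b
9) 4285.714ms=15/2b +857.143ms=3/2b
Σ=9b of 9 (105bpm 3/8) — PASS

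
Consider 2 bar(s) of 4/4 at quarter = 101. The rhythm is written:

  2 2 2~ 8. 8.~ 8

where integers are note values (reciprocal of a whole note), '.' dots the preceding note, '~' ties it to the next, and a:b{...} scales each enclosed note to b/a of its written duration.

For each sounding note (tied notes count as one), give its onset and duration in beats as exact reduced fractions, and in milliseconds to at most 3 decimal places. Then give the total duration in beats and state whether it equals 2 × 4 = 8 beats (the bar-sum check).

1) 0.0ms=0b +1188.119ms=2b
2) 1188.119ms=2b +1188.119ms=2b
3) 2376.238ms=4b +1633.663ms=11/4b
4) 4009.901ms=27/4b +742.574ms=5/4b
Σ=8b of 8 (101bpm 4/4) — PASS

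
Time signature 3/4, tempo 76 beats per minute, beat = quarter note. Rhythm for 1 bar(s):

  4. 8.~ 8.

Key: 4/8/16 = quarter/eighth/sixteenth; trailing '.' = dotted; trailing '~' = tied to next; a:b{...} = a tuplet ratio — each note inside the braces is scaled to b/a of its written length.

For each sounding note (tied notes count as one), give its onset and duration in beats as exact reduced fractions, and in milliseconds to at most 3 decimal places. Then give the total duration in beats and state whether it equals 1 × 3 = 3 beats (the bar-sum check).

1) 0.0ms=0b +1184.211ms=3/2b
2) 1184.211ms=3/2b +1184.211ms=3/2b
Σ=3b of 3 (76bpm 3/4) — PASS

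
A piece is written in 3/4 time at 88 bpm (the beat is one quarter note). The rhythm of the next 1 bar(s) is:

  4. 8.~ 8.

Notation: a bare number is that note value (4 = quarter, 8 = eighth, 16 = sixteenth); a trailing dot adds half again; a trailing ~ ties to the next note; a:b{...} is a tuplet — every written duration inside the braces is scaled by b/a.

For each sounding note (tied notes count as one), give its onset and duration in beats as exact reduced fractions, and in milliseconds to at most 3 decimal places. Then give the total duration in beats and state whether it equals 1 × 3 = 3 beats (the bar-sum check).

1) 0.0ms=0b +1022.727ms=3/2b
2) 1022.727ms=3/2b +1022.727ms=3/2b
Σ=3b of 3 (88bpm 3/4) — PASS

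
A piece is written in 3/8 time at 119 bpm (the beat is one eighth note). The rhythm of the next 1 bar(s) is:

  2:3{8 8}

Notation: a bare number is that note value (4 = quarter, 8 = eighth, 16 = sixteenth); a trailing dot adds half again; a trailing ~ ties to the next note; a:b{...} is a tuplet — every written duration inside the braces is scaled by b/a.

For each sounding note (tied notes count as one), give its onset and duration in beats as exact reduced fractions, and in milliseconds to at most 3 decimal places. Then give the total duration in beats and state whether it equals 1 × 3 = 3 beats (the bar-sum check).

1) 0.0ms=0b +756.303ms=3/2b
2) 756.303ms=3/2b +756.303ms=3/2b
Σ=3b of 3 (119bpm 3/8) — PASS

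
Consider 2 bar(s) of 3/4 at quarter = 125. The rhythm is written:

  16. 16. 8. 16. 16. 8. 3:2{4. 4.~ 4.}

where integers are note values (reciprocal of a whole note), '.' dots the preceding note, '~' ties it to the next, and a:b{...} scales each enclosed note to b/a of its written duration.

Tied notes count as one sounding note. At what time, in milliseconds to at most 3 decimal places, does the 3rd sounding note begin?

note 3 onset = 3/4b = 360.0ms

1. 0.0ms @ 0 + 180.0ms (3/8)
2. 180.0ms @ 3/8 + 180.0ms (3/8)
3. 360.0ms @ 3/4 + 360.0ms (3/4)
4. 720.0ms @ 3/2 + 180.0ms (3/8)
5. 900.0ms @ 15/8 + 180.0ms (3/8)
6. 1080.0ms @ 9/4 + 360.0ms (3/4)
7. 1440.0ms @ 3 + 480.0ms (1)
8. 1920.0ms @ 4 + 960.0ms (2)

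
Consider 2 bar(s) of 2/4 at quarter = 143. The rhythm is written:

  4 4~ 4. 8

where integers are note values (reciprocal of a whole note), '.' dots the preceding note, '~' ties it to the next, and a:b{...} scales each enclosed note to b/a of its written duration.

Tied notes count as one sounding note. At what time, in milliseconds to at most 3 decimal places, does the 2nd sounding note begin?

1. 0.0ms @ 0 + 419.58ms (1)
2. 419.58ms @ 1 + 1048.951ms (5/2)
3. 1468.531ms @ 7/2 + 209.79ms (1/2)

note 2 onset = 1b = 419.58ms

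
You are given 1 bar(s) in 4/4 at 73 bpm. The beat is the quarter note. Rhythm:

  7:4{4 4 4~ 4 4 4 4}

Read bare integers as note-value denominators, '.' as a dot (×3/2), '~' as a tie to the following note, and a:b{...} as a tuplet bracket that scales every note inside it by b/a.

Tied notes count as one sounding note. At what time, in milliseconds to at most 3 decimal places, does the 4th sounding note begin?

note 4 onset = 16/7b = 1878.669ms

1. 0.0ms @ 0 + 469.667ms (4/7)
2. 469.667ms @ 4/7 + 469.667ms (4/7)
3. 939.335ms @ 8/7 + 939.335ms (8/7)
4. 1878.669ms @ 16/7 + 469.667ms (4/7)
5. 2348.337ms @ 20/7 + 469.667ms (4/7)
6. 2818.004ms @ 24/7 + 469.667ms (4/7)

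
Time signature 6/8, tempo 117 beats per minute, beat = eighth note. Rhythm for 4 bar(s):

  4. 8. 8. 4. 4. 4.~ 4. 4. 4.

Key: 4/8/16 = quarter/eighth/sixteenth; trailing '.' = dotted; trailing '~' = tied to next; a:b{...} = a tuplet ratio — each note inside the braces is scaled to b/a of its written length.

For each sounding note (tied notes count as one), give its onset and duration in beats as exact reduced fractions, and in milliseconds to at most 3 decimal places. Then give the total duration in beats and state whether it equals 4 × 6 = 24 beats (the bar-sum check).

1) 0.0ms=0b +1538.462ms=3b
2) 1538.462ms=3b +769.231ms=3/2b
3) 2307.692ms=9/2b +769.231ms=3/2b
4) 3076.923ms=6b +1538.462ms=3b
5) 4615.385ms=9b +1538.462ms=3b
6) 6153.846ms=12b +3076.923ms=6b
7) 9230.769ms=18b +1538.462ms=3b
8) 10769.231ms=21b +1538.462ms=3b
Σ=24b of 24 (117bpm 6/8) — PASS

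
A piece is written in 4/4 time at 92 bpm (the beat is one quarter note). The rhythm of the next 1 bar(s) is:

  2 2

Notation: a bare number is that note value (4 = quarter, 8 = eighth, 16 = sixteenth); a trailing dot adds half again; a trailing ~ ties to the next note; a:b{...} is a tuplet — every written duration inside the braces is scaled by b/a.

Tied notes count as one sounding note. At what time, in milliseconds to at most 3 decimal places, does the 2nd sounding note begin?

1. 0.0ms @ 0 + 1304.348ms (2)
2. 1304.348ms @ 2 + 1304.348ms (2)

note 2 onset = 2b = 1304.348ms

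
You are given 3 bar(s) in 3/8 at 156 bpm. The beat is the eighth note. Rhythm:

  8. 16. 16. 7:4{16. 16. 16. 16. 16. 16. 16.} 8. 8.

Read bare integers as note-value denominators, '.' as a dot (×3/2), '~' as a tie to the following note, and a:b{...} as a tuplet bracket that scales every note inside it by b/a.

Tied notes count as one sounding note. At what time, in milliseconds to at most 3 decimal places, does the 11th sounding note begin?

1. 0.0ms @ 0 + 576.923ms (3/2)
2. 576.923ms @ 3/2 + 288.462ms (3/4)
3. 865.385ms @ 9/4 + 288.462ms (3/4)
4. 1153.846ms @ 3 + 164.835ms (3/7)
5. 1318.681ms @ 24/7 + 164.835ms (3/7)
6. 1483.516ms @ 27/7 + 164.835ms (3/7)
7. 1648.352ms @ 30/7 + 164.835ms (3/7)
8. 1813.187ms @ 33/7 + 164.835ms (3/7)
9. 1978.022ms @ 36/7 + 164.835ms (3/7)
10. 2142.857ms @ 39/7 + 164.835ms (3/7)
11. 2307.692ms @ 6 + 576.923ms (3/2)
12. 2884.615ms @ 15/2 + 576.923ms (3/2)

note 11 onset = 6b = 2307.692ms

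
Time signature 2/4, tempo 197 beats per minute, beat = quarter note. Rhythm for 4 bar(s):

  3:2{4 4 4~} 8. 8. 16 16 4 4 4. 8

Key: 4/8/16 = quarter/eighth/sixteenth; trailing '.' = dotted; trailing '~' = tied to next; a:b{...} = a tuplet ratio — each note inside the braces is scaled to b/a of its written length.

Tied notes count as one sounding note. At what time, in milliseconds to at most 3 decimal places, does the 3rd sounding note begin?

1. 0.0ms @ 0 + 203.046ms (2/3)
2. 203.046ms @ 2/3 + 203.046ms (2/3)
3. 406.091ms @ 4/3 + 431.472ms (17/12)
4. 837.563ms @ 11/4 + 228.426ms (3/4)
5. 1065.99ms @ 7/2 + 76.142ms (1/4)
6. 1142.132ms @ 15/4 + 76.142ms (1/4)
7. 1218.274ms @ 4 + 304.569ms (1)
8. 1522.843ms @ 5 + 304.569ms (1)
9. 1827.411ms @ 6 + 456.853ms (3/2)
10. 2284.264ms @ 15/2 + 152.284ms (1/2)

note 3 onset = 4/3b = 406.091ms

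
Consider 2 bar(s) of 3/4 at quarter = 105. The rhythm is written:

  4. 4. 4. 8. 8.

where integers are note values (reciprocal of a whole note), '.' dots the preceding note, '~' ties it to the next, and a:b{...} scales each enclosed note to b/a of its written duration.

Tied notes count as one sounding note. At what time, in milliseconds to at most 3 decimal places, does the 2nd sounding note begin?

1. 0.0ms @ 0 + 857.143ms (3/2)
2. 857.143ms @ 3/2 + 857.143ms (3/2)
3. 1714.286ms @ 3 + 857.143ms (3/2)
4. 2571.429ms @ 9/2 + 428.571ms (3/4)
5. 3000.0ms @ 21/4 + 428.571ms (3/4)

note 2 onset = 3/2b = 857.143ms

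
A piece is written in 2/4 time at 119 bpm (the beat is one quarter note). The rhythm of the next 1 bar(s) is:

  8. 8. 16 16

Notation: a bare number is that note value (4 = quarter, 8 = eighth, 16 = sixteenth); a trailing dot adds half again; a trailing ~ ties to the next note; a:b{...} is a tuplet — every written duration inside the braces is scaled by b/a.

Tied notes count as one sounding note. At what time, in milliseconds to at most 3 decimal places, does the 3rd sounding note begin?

note 3 onset = 3/2b = 756.303ms

1. 0.0ms @ 0 + 378.151ms (3/4)
2. 378.151ms @ 3/4 + 378.151ms (3/4)
3. 756.303ms @ 3/2 + 126.05ms (1/4)
4. 882.353ms @ 7/4 + 126.05ms (1/4)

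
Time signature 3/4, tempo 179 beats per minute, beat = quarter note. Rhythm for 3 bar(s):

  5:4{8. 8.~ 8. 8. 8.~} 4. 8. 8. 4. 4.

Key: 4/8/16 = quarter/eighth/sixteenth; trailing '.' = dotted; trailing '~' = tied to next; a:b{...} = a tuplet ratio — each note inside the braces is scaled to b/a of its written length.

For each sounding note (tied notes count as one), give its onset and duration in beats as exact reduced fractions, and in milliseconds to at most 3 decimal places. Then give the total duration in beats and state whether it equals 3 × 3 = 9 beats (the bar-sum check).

1) 0.0ms=0b +201.117ms=3/5b
2) 201.117ms=3/5b +402.235ms=6/5b
3) 603.352ms=9/5b +201.117ms=3/5b
4) 804.469ms=12/5b +703.911ms=21/10b
5) 1508.38ms=9/2b +251.397ms=3/4b
6) 1759.777ms=21/4b +251.397ms=3/4b
7) 2011.173ms=6b +502.793ms=3/2b
8) 2513.966ms=15/2b +502.793ms=3/2b
Σ=9b of 9 (179bpm 3/4) — PASS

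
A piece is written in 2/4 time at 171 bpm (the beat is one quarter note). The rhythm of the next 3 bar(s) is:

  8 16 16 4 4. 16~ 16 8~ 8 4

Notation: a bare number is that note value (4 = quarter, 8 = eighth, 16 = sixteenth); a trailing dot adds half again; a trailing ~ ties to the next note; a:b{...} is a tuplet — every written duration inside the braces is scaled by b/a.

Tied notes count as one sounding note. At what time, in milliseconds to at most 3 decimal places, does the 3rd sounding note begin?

1. 0.0ms @ 0 + 175.439ms (1/2)
2. 175.439ms @ 1/2 + 87.719ms (1/4)
3. 263.158ms @ 3/4 + 87.719ms (1/4)
4. 350.877ms @ 1 + 350.877ms (1)
5. 701.754ms @ 2 + 526.316ms (3/2)
6. 1228.07ms @ 7/2 + 175.439ms (1/2)
7. 1403.509ms @ 4 + 350.877ms (1)
8. 1754.386ms @ 5 + 350.877ms (1)

note 3 onset = 3/4b = 263.158ms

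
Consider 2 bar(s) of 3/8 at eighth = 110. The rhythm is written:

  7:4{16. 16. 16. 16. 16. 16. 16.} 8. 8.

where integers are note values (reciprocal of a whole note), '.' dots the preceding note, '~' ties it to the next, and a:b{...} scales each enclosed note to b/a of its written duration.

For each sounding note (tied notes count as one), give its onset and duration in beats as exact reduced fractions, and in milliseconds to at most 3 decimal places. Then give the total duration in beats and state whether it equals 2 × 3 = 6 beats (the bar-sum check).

1) 0.0ms=0b +233.766ms=3/7b
2) 233.766ms=3/7b +233.766ms=3/7b
3) 467.532ms=6/7b +233.766ms=3/7b
4) 701.299ms=9/7b +233.766ms=3/7b
5) 935.065ms=12/7b +233.766ms=3/7b
6) 1168.831ms=15/7b +233.766ms=3/7b
7) 1402.597ms=18/7b +233.766ms=3/7b
8) 1636.364ms=3b +818.182ms=3/2b
9) 2454.545ms=9/2b +818.182ms=3/2b
Σ=6b of 6 (110bpm 3/8) — PASS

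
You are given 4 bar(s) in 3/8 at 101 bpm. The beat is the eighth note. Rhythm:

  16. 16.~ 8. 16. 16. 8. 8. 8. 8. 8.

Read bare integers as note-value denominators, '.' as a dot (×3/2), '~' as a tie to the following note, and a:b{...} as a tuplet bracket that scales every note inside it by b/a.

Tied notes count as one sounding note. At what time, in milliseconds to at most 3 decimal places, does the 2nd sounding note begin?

1. 0.0ms @ 0 + 445.545ms (3/4)
2. 445.545ms @ 3/4 + 1336.634ms (9/4)
3. 1782.178ms @ 3 + 445.545ms (3/4)
4. 2227.723ms @ 15/4 + 445.545ms (3/4)
5. 2673.267ms @ 9/2 + 891.089ms (3/2)
6. 3564.356ms @ 6 + 891.089ms (3/2)
7. 4455.446ms @ 15/2 + 891.089ms (3/2)
8. 5346.535ms @ 9 + 891.089ms (3/2)
9. 6237.624ms @ 21/2 + 891.089ms (3/2)

note 2 onset = 3/4b = 445.545ms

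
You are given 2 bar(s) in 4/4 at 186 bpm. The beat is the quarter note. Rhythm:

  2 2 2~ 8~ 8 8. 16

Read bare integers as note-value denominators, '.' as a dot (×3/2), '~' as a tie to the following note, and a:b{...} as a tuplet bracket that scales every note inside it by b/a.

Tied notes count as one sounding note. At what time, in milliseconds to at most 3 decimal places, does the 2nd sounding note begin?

1. 0.0ms @ 0 + 645.161ms (2)
2. 645.161ms @ 2 + 645.161ms (2)
3. 1290.323ms @ 4 + 967.742ms (3)
4. 2258.065ms @ 7 + 241.935ms (3/4)
5. 2500.0ms @ 31/4 + 80.645ms (1/4)

note 2 onset = 2b = 645.161ms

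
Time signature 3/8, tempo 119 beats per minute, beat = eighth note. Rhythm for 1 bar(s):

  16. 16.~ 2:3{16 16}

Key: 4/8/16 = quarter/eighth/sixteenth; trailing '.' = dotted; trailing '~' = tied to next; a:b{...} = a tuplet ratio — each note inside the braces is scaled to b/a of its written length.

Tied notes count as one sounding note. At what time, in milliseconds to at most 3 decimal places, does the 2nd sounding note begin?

1. 0.0ms @ 0 + 378.151ms (3/4)
2. 378.151ms @ 3/4 + 756.303ms (3/2)
3. 1134.454ms @ 9/4 + 378.151ms (3/4)

note 2 onset = 3/4b = 378.151ms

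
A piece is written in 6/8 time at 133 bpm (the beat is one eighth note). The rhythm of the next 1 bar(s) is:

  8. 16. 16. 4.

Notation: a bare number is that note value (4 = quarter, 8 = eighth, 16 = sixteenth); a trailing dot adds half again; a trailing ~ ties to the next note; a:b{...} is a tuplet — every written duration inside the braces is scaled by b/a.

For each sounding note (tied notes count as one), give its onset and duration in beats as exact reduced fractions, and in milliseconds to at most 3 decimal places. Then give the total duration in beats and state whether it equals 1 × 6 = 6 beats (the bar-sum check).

1) 0.0ms=0b +676.692ms=3/2b
2) 676.692ms=3/2b +338.346ms=3/4b
3) 1015.038ms=9/4b +338.346ms=3/4b
4) 1353.383ms=3b +1353.383ms=3b
Σ=6b of 6 (133bpm 6/8) — PASS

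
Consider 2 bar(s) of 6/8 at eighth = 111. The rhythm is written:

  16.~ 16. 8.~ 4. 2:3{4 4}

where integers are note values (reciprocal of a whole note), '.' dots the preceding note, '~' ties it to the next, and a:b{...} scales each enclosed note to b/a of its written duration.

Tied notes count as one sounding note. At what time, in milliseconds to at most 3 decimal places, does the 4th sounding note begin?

note 4 onset = 9b = 4864.865ms

1. 0.0ms @ 0 + 810.811ms (3/2)
2. 810.811ms @ 3/2 + 2432.432ms (9/2)
3. 3243.243ms @ 6 + 1621.622ms (3)
4. 4864.865ms @ 9 + 1621.622ms (3)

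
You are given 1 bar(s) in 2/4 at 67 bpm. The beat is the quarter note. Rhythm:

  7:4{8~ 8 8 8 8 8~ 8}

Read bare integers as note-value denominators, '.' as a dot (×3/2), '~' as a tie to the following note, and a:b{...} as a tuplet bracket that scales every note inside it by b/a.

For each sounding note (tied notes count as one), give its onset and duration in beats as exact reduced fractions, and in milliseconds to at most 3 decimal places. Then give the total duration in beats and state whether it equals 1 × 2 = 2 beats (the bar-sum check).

1) 0.0ms=0b +511.727ms=4/7b
2) 511.727ms=4/7b +255.864ms=2/7b
3) 767.591ms=6/7b +255.864ms=2/7b
4) 1023.454ms=8/7b +255.864ms=2/7b
5) 1279.318ms=10/7b +511.727ms=4/7b
Σ=2b of 2 (67bpm 2/4) — PASS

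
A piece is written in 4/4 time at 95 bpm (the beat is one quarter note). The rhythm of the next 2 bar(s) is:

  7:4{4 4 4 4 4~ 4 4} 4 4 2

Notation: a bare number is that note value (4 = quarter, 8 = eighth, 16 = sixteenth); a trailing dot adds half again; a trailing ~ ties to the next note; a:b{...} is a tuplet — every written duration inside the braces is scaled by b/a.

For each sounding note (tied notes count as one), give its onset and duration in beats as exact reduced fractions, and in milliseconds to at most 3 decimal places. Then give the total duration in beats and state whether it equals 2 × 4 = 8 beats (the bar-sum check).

1) 0.0ms=0b +360.902ms=4/7b
2) 360.902ms=4/7b +360.902ms=4/7b
3) 721.805ms=8/7b +360.902ms=4/7b
4) 1082.707ms=12/7b +360.902ms=4/7b
5) 1443.609ms=16/7b +721.805ms=8/7b
6) 2165.414ms=24/7b +360.902ms=4/7b
7) 2526.316ms=4b +631.579ms=1b
8) 3157.895ms=5b +631.579ms=1b
9) 3789.474ms=6b +1263.158ms=2b
Σ=8b of 8 (95bpm 4/4) — PASS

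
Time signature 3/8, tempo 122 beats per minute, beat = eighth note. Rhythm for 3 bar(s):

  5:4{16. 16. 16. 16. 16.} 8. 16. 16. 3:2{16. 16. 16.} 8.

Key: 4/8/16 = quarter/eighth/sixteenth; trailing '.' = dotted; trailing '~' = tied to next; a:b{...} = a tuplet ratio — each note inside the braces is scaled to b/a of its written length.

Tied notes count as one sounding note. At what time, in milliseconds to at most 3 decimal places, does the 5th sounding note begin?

1. 0.0ms @ 0 + 295.082ms (3/5)
2. 295.082ms @ 3/5 + 295.082ms (3/5)
3. 590.164ms @ 6/5 + 295.082ms (3/5)
4. 885.246ms @ 9/5 + 295.082ms (3/5)
5. 1180.328ms @ 12/5 + 295.082ms (3/5)
6. 1475.41ms @ 3 + 737.705ms (3/2)
7. 2213.115ms @ 9/2 + 368.852ms (3/4)
8. 2581.967ms @ 21/4 + 368.852ms (3/4)
9. 2950.82ms @ 6 + 245.902ms (1/2)
10. 3196.721ms @ 13/2 + 245.902ms (1/2)
11. 3442.623ms @ 7 + 245.902ms (1/2)
12. 3688.525ms @ 15/2 + 737.705ms (3/2)

note 5 onset = 12/5b = 1180.328ms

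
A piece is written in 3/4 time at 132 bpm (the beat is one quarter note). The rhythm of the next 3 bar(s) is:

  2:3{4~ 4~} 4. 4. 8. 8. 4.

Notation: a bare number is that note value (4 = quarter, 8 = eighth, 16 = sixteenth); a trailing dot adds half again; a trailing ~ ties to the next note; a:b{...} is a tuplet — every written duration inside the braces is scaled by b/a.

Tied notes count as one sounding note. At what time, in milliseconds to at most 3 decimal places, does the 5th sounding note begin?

1. 0.0ms @ 0 + 2045.455ms (9/2)
2. 2045.455ms @ 9/2 + 681.818ms (3/2)
3. 2727.273ms @ 6 + 340.909ms (3/4)
4. 3068.182ms @ 27/4 + 340.909ms (3/4)
5. 3409.091ms @ 15/2 + 681.818ms (3/2)

note 5 onset = 15/2b = 3409.091ms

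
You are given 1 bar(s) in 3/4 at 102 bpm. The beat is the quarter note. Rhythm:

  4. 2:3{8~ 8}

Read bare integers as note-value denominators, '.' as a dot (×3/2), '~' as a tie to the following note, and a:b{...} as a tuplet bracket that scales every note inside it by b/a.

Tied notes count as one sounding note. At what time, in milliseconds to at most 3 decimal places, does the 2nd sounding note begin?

1. 0.0ms @ 0 + 882.353ms (3/2)
2. 882.353ms @ 3/2 + 882.353ms (3/2)

note 2 onset = 3/2b = 882.353ms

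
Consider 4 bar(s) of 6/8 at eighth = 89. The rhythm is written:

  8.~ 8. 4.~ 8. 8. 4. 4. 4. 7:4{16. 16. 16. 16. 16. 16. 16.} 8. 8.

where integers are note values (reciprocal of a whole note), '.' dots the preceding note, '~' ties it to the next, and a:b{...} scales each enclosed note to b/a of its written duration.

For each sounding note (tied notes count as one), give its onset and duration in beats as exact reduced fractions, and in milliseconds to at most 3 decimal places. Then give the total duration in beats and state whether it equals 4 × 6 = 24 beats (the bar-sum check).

1) 0.0ms=0b +2022.472ms=3b
2) 2022.472ms=3b +3033.708ms=9/2b
3) 5056.18ms=15/2b +1011.236ms=3/2b
4) 6067.416ms=9b +2022.472ms=3b
5) 8089.888ms=12b +2022.472ms=3b
6) 10112.36ms=15b +2022.472ms=3b
7) 12134.831ms=18b +288.925ms=3/7b
8) 12423.756ms=129/7b +288.925ms=3/7b
9) 12712.681ms=132/7b +288.925ms=3/7b
10) 13001.605ms=135/7b +288.925ms=3/7b
11) 13290.53ms=138/7b +288.925ms=3/7b
12) 13579.454ms=141/7b +288.925ms=3/7b
13) 13868.379ms=144/7b +288.925ms=3/7b
14) 14157.303ms=21b +1011.236ms=3/2b
15) 15168.539ms=45/2b +1011.236ms=3/2b
Σ=24b of 24 (89bpm 6/8) — PASS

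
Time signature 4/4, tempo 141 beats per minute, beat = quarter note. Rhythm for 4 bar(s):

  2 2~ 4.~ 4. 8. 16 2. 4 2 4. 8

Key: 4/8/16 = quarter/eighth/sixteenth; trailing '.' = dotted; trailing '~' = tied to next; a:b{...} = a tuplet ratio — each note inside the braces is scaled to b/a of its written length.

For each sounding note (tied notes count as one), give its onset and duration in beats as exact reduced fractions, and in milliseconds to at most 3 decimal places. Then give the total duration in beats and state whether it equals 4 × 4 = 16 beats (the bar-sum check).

1) 0.0ms=0b +851.064ms=2b
2) 851.064ms=2b +2127.66ms=5b
3) 2978.723ms=7b +319.149ms=3/4b
4) 3297.872ms=31/4b +106.383ms=1/4b
5) 3404.255ms=8b +1276.596ms=3b
6) 4680.851ms=11b +425.532ms=1b
7) 5106.383ms=12b +851.064ms=2b
8) 5957.447ms=14b +638.298ms=3/2b
9) 6595.745ms=31/2b +212.766ms=1/2b
Σ=16b of 16 (141bpm 4/4) — PASS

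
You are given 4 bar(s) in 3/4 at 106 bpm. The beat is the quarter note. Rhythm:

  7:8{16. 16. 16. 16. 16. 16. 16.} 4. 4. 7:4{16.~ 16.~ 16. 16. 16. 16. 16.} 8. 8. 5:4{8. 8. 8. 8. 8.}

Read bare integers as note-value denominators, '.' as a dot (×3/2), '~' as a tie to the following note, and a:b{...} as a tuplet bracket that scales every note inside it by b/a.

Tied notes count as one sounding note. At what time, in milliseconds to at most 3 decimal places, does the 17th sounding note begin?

note 17 onset = 9b = 5094.34ms

1. 0.0ms @ 0 + 242.588ms (3/7)
2. 242.588ms @ 3/7 + 242.588ms (3/7)
3. 485.175ms @ 6/7 + 242.588ms (3/7)
4. 727.763ms @ 9/7 + 242.588ms (3/7)
5. 970.35ms @ 12/7 + 242.588ms (3/7)
6. 1212.938ms @ 15/7 + 242.588ms (3/7)
7. 1455.526ms @ 18/7 + 242.588ms (3/7)
8. 1698.113ms @ 3 + 849.057ms (3/2)
9. 2547.17ms @ 9/2 + 849.057ms (3/2)
10. 3396.226ms @ 6 + 363.881ms (9/14)
11. 3760.108ms @ 93/14 + 121.294ms (3/14)
12. 3881.402ms @ 48/7 + 121.294ms (3/14)
13. 4002.695ms @ 99/14 + 121.294ms (3/14)
14. 4123.989ms @ 51/7 + 121.294ms (3/14)
15. 4245.283ms @ 15/2 + 424.528ms (3/4)
16. 4669.811ms @ 33/4 + 424.528ms (3/4)
17. 5094.34ms @ 9 + 339.623ms (3/5)
18. 5433.962ms @ 48/5 + 339.623ms (3/5)
19. 5773.585ms @ 51/5 + 339.623ms (3/5)
20. 6113.208ms @ 54/5 + 339.623ms (3/5)
21. 6452.83ms @ 57/5 + 339.623ms (3/5)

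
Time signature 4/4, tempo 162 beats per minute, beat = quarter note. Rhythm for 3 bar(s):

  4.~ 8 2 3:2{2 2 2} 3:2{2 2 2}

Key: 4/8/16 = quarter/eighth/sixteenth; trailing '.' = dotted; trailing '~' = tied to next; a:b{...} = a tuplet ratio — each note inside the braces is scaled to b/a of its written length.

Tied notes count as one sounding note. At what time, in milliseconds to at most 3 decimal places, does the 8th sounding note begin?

note 8 onset = 32/3b = 3950.617ms

1. 0.0ms @ 0 + 740.741ms (2)
2. 740.741ms @ 2 + 740.741ms (2)
3. 1481.481ms @ 4 + 493.827ms (4/3)
4. 1975.309ms @ 16/3 + 493.827ms (4/3)
5. 2469.136ms @ 20/3 + 493.827ms (4/3)
6. 2962.963ms @ 8 + 493.827ms (4/3)
7. 3456.79ms @ 28/3 + 493.827ms (4/3)
8. 3950.617ms @ 32/3 + 493.827ms (4/3)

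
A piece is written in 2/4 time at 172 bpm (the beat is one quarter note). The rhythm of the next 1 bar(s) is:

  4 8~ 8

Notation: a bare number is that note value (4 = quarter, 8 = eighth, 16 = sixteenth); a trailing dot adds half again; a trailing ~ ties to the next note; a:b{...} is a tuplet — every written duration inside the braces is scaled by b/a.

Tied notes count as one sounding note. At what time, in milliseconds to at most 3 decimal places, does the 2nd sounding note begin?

1. 0.0ms @ 0 + 348.837ms (1)
2. 348.837ms @ 1 + 348.837ms (1)

note 2 onset = 1b = 348.837ms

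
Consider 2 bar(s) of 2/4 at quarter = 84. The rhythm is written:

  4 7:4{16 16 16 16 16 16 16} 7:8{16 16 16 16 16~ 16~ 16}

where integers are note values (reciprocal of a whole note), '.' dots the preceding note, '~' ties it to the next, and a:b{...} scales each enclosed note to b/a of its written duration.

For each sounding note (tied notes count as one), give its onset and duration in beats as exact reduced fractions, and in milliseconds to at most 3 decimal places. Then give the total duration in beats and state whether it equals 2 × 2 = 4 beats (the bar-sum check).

1) 0.0ms=0b +714.286ms=1b
2) 714.286ms=1b +102.041ms=1/7b
3) 816.327ms=8/7b +102.041ms=1/7b
4) 918.367ms=9/7b +102.041ms=1/7b
5) 1020.408ms=10/7b +102.041ms=1/7b
6) 1122.449ms=11/7b +102.041ms=1/7b
7) 1224.49ms=12/7b +102.041ms=1/7b
8) 1326.531ms=13/7b +102.041ms=1/7b
9) 1428.571ms=2b +204.082ms=2/7b
10) 1632.653ms=16/7b +204.082ms=2/7b
11) 1836.735ms=18/7b +204.082ms=2/7b
12) 2040.816ms=20/7b +204.082ms=2/7b
13) 2244.898ms=22/7b +612.245ms=6/7b
Σ=4b of 4 (84bpm 2/4) — PASS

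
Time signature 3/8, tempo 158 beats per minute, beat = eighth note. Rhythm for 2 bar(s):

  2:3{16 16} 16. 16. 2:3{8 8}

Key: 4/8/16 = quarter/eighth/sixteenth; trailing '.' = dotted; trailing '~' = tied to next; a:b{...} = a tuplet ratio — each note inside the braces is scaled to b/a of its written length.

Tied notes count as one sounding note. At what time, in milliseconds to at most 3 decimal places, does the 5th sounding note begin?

1. 0.0ms @ 0 + 284.81ms (3/4)
2. 284.81ms @ 3/4 + 284.81ms (3/4)
3. 569.62ms @ 3/2 + 284.81ms (3/4)
4. 854.43ms @ 9/4 + 284.81ms (3/4)
5. 1139.241ms @ 3 + 569.62ms (3/2)
6. 1708.861ms @ 9/2 + 569.62ms (3/2)

note 5 onset = 3b = 1139.241ms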